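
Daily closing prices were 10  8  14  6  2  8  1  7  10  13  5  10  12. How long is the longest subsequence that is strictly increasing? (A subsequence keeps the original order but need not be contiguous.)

4

Let dp[i] be the length of the longest such subsequence ending at index i:
i:      1  2  3  4  5  6  7  8  9 10 11 12 13
a[i]:  10  8 14  6  2  8  1  7 10 13  5 10 12
dp:     1  1  2  1  1  2  1  2  3  4  2  3  4
Maximum dp value is 4.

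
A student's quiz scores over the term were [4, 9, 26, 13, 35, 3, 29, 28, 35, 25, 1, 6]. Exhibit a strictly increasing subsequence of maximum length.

Patience tails give the LIS length; then backtrack through the dp parents:
4 → extends → [4]
9 → extends → [4, 9]
26 → extends → [4, 9, 26]
13 → replaces 26 → [4, 9, 13]
35 → extends → [4, 9, 13, 35]
3 → replaces 4 → [3, 9, 13, 35]
29 → replaces 35 → [3, 9, 13, 29]
28 → replaces 29 → [3, 9, 13, 28]
35 → extends → [3, 9, 13, 28, 35]
25 → replaces 28 → [3, 9, 13, 25, 35]
1 → replaces 3 → [1, 9, 13, 25, 35]
6 → replaces 9 → [1, 6, 13, 25, 35]
Length 5; one witness is 4, 9, 26, 29, 35.

4, 9, 26, 29, 35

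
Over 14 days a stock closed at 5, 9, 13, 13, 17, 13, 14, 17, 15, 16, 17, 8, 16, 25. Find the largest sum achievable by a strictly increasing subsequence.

Let S[i] be the best sum of a strictly increasing subsequence ending at i:
i:       1   2   3   4   5   6   7   8   9  10  11  12  13  14
a[i]:    5   9  13  13  17  13  14  17  15  16  17   8  16  25
S:       5  14  27  27  44  27  41  58  56  72  89  13  72 114
Maximum is 114 (e.g. 5 + 9 + 13 + 14 + 15 + 16 + 17 + 25).

114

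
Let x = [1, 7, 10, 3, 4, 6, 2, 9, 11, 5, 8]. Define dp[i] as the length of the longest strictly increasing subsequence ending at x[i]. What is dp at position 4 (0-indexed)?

3

dp[i] = 1 + max{dp[j] : j<i, x[j]<x[i]} (or 1 if no such j):
i:      0  1  2  3  4  5  6  7  8  9 10
x[i]:   1  7 10  3  4  6  2  9 11  5  8
dp:     1  2  3  2  3  4  2  5  6  4  5
At index 4 the value is 3.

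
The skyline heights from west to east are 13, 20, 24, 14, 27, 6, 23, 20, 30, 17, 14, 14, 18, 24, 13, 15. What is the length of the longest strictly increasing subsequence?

Track the smallest tail for each achievable length (strict):
13 → extends → [13]
20 → extends → [13, 20]
24 → extends → [13, 20, 24]
14 → replaces 20 → [13, 14, 24]
27 → extends → [13, 14, 24, 27]
6 → replaces 13 → [6, 14, 24, 27]
23 → replaces 24 → [6, 14, 23, 27]
20 → replaces 23 → [6, 14, 20, 27]
30 → extends → [6, 14, 20, 27, 30]
17 → replaces 20 → [6, 14, 17, 27, 30]
14 → already a tail → [6, 14, 17, 27, 30]
14 → already a tail → [6, 14, 17, 27, 30]
18 → replaces 27 → [6, 14, 17, 18, 30]
24 → replaces 30 → [6, 14, 17, 18, 24]
13 → replaces 14 → [6, 13, 17, 18, 24]
15 → replaces 17 → [6, 13, 15, 18, 24]
Five tails, so the longest strictly increasing subsequence has length 5 (e.g. 13, 20, 24, 27, 30).

5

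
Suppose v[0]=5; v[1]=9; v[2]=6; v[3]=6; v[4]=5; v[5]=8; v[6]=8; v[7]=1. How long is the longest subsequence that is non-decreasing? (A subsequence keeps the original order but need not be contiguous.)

Let dp[i] be the length of the longest such subsequence ending at index i:
i:     0 1 2 3 4 5 6 7
v[i]:  5 9 6 6 5 8 8 1
dp:    1 2 2 3 2 4 5 1
Maximum dp value is 5.

5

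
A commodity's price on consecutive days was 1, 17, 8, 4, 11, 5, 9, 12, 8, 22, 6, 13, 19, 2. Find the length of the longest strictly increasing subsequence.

7

Let dp[i] be the length of the longest such subsequence ending at index i:
i:      1  2  3  4  5  6  7  8  9 10 11 12 13 14
a[i]:   1 17  8  4 11  5  9 12  8 22  6 13 19  2
dp:     1  2  2  2  3  3  4  5  4  6  4  6  7  2
Maximum dp value is 7.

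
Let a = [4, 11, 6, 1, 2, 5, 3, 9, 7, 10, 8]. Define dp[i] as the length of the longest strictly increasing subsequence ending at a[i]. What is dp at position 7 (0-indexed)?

4

dp[i] = 1 + max{dp[j] : j<i, a[j]<a[i]} (or 1 if no such j):
i:      0  1  2  3  4  5  6  7  8  9 10
a[i]:   4 11  6  1  2  5  3  9  7 10  8
dp:     1  2  2  1  2  3  3  4  4  5  5
At index 7 the value is 4.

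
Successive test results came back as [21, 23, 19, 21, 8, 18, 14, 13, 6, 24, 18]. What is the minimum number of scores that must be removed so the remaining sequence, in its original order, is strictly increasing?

Fewest deletions = n − (longest strictly increasing subsequence).
i:      1  2  3  4  5  6  7  8  9 10 11
a[i]:  21 23 19 21  8 18 14 13  6 24 18
dp:     1  2  1  2  1  2  2  2  1  3  3
max dp = 3, so deletions = 11 − 3 = 8.

8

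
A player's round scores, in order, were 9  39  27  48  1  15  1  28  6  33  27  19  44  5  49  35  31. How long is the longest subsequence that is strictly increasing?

Let dp[i] be the length of the longest such subsequence ending at index i:
i:      1  2  3  4  5  6  7  8  9 10 11 12 13 14 15 16 17
a[i]:   9 39 27 48  1 15  1 28  6 33 27 19 44  5 49 35 31
dp:     1  2  2  3  1  2  1  3  2  4  3  3  5  2  6  5  4
Maximum dp value is 6.

6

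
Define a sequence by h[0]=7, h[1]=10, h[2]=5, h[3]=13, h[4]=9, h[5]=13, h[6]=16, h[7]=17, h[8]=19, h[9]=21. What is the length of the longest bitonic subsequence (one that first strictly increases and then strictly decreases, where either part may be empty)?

inc[i] = longest strictly increasing subsequence ending at i; dec[i] = longest strictly decreasing subsequence starting at i:
i:      0  1  2  3  4  5  6  7  8  9
h[i]:   7 10  5 13  9 13 16 17 19 21
inc:    1  2  1  3  2  3  4  5  6  7
dec:    2  2  1  2  1  1  1  1  1  1
Best peak at i=9 (value 21): inc=7, dec=1, length 7+1−1 = 7.

7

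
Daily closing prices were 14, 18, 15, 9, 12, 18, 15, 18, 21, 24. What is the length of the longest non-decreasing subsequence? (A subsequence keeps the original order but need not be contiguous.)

6

Track the smallest tail for each achievable length (allowing ties):
14 → extends → [14]
18 → extends → [14, 18]
15 → replaces 18 → [14, 15]
9 → replaces 14 → [9, 15]
12 → replaces 15 → [9, 12]
18 → extends → [9, 12, 18]
15 → replaces 18 → [9, 12, 15]
18 → extends → [9, 12, 15, 18]
21 → extends → [9, 12, 15, 18, 21]
24 → extends → [9, 12, 15, 18, 21, 24]
Six tails, so the longest non-decreasing subsequence has length 6 (e.g. 14, 18, 18, 18, 21, 24).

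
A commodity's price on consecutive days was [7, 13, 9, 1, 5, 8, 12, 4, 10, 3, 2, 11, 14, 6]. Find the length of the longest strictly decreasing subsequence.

6

Negate each value so 'decreasing' becomes 'increasing', then run patience tails on the negated sequence:
-7 → extends → [-7]
-13 → replaces -7 → [-13]
-9 → extends → [-13, -9]
-1 → extends → [-13, -9, -1]
-5 → replaces -1 → [-13, -9, -5]
-8 → replaces -5 → [-13, -9, -8]
-12 → replaces -9 → [-13, -12, -8]
-4 → extends → [-13, -12, -8, -4]
-10 → replaces -8 → [-13, -12, -10, -4]
-3 → extends → [-13, -12, -10, -4, -3]
-2 → extends → [-13, -12, -10, -4, -3, -2]
-11 → replaces -10 → [-13, -12, -11, -4, -3, -2]
-14 → replaces -13 → [-14, -12, -11, -4, -3, -2]
-6 → replaces -4 → [-14, -12, -11, -6, -3, -2]
Six tails, so the longest strictly decreasing subsequence of the original has length 6.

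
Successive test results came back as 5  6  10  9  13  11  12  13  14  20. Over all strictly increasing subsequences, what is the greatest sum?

91

Let S[i] be the best sum of a strictly increasing subsequence ending at i:
i:      1  2  3  4  5  6  7  8  9 10
a[i]:   5  6 10  9 13 11 12 13 14 20
S:      5 11 21 20 34 32 44 57 71 91
Maximum is 91 (e.g. 5 + 6 + 10 + 11 + 12 + 13 + 14 + 20).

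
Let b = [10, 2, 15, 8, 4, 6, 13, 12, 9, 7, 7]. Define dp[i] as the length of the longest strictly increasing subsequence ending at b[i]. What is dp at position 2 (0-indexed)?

dp[i] = 1 + max{dp[j] : j<i, b[j]<b[i]} (or 1 if no such j):
i:      0  1  2  3  4  5  6  7  8  9 10
b[i]:  10  2 15  8  4  6 13 12  9  7  7
dp:     1  1  2  2  2  3  4  4  4  4  4
At index 2 the value is 2.

2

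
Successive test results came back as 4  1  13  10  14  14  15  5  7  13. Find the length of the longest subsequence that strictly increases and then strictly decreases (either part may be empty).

5

inc[i] = longest strictly increasing subsequence ending at i; dec[i] = longest strictly decreasing subsequence starting at i:
i:      1  2  3  4  5  6  7  8  9 10
a[i]:   4  1 13 10 14 14 15  5  7 13
inc:    1  1  2  2  3  3  4  2  3  4
dec:    2  1  3  2  2  2  2  1  1  1
Best peak at i=7 (value 15): inc=4, dec=2, length 4+2−1 = 5.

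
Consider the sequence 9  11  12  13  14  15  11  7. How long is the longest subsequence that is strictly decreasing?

Let dp[i] be the longest strictly decreasing subsequence ending at i:
i:      1  2  3  4  5  6  7  8
a[i]:   9 11 12 13 14 15 11  7
dp:     1  1  1  1  1  1  2  3
Maximum is 3.

3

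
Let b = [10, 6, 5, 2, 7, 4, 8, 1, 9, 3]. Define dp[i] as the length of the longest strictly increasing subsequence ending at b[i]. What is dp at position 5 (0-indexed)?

dp[i] = 1 + max{dp[j] : j<i, b[j]<b[i]} (or 1 if no such j):
i:      0  1  2  3  4  5  6  7  8  9
b[i]:  10  6  5  2  7  4  8  1  9  3
dp:     1  1  1  1  2  2  3  1  4  2
At index 5 the value is 2.

2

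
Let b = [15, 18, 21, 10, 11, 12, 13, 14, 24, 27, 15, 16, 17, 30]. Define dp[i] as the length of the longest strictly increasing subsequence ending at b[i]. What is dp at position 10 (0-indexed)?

dp[i] = 1 + max{dp[j] : j<i, b[j]<b[i]} (or 1 if no such j):
i:      0  1  2  3  4  5  6  7  8  9 10 11 12 13
b[i]:  15 18 21 10 11 12 13 14 24 27 15 16 17 30
dp:     1  2  3  1  2  3  4  5  6  7  6  7  8  9
At index 10 the value is 6.

6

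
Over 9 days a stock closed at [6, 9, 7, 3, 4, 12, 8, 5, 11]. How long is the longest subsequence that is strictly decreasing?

Negate each value so 'decreasing' becomes 'increasing', then run patience tails on the negated sequence:
-6 → extends → [-6]
-9 → replaces -6 → [-9]
-7 → extends → [-9, -7]
-3 → extends → [-9, -7, -3]
-4 → replaces -3 → [-9, -7, -4]
-12 → replaces -9 → [-12, -7, -4]
-8 → replaces -7 → [-12, -8, -4]
-5 → replaces -4 → [-12, -8, -5]
-11 → replaces -8 → [-12, -11, -5]
Three tails, so the longest strictly decreasing subsequence of the original has length 3.

3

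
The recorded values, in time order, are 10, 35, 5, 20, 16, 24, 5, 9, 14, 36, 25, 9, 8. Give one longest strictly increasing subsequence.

10, 20, 24, 36

Patience tails give the LIS length; then backtrack through the dp parents:
10 → extends → [10]
35 → extends → [10, 35]
5 → replaces 10 → [5, 35]
20 → replaces 35 → [5, 20]
16 → replaces 20 → [5, 16]
24 → extends → [5, 16, 24]
5 → already a tail → [5, 16, 24]
9 → replaces 16 → [5, 9, 24]
14 → replaces 24 → [5, 9, 14]
36 → extends → [5, 9, 14, 36]
25 → replaces 36 → [5, 9, 14, 25]
9 → already a tail → [5, 9, 14, 25]
8 → replaces 9 → [5, 8, 14, 25]
Length 4; one witness is 10, 20, 24, 36.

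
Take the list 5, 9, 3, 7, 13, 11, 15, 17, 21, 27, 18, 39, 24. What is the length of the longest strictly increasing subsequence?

8

Let dp[i] be the length of the longest such subsequence ending at index i:
i:      1  2  3  4  5  6  7  8  9 10 11 12 13
a[i]:   5  9  3  7 13 11 15 17 21 27 18 39 24
dp:     1  2  1  2  3  3  4  5  6  7  6  8  7
Maximum dp value is 8.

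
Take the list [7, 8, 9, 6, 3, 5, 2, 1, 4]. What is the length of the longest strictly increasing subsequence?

3

Track the smallest tail for each achievable length (strict):
7 → extends → [7]
8 → extends → [7, 8]
9 → extends → [7, 8, 9]
6 → replaces 7 → [6, 8, 9]
3 → replaces 6 → [3, 8, 9]
5 → replaces 8 → [3, 5, 9]
2 → replaces 3 → [2, 5, 9]
1 → replaces 2 → [1, 5, 9]
4 → replaces 5 → [1, 4, 9]
Three tails, so the longest strictly increasing subsequence has length 3 (e.g. 7, 8, 9).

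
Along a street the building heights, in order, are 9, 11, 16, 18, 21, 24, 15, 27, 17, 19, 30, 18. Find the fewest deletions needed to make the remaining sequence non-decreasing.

4

Fewest deletions = n − (longest non-decreasing subsequence).
Patience tails:
9 → extends → [9]
11 → extends → [9, 11]
16 → extends → [9, 11, 16]
18 → extends → [9, 11, 16, 18]
21 → extends → [9, 11, 16, 18, 21]
24 → extends → [9, 11, 16, 18, 21, 24]
15 → replaces 16 → [9, 11, 15, 18, 21, 24]
27 → extends → [9, 11, 15, 18, 21, 24, 27]
17 → replaces 18 → [9, 11, 15, 17, 21, 24, 27]
19 → replaces 21 → [9, 11, 15, 17, 19, 24, 27]
30 → extends → [9, 11, 15, 17, 19, 24, 27, 30]
18 → replaces 19 → [9, 11, 15, 17, 18, 24, 27, 30]
Longest non-decreasing subsequence has length 8, so deletions = 12 − 8 = 4.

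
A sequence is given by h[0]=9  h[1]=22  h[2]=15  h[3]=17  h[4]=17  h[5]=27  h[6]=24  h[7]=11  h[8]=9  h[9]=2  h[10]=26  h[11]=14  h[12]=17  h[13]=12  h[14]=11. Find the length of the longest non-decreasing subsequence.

Track the smallest tail for each achievable length (allowing ties):
9 → extends → [9]
22 → extends → [9, 22]
15 → replaces 22 → [9, 15]
17 → extends → [9, 15, 17]
17 → extends → [9, 15, 17, 17]
27 → extends → [9, 15, 17, 17, 27]
24 → replaces 27 → [9, 15, 17, 17, 24]
11 → replaces 15 → [9, 11, 17, 17, 24]
9 → replaces 11 → [9, 9, 17, 17, 24]
2 → replaces 9 → [2, 9, 17, 17, 24]
26 → extends → [2, 9, 17, 17, 24, 26]
14 → replaces 17 → [2, 9, 14, 17, 24, 26]
17 → replaces 24 → [2, 9, 14, 17, 17, 26]
12 → replaces 14 → [2, 9, 12, 17, 17, 26]
11 → replaces 12 → [2, 9, 11, 17, 17, 26]
Six tails, so the longest non-decreasing subsequence has length 6 (e.g. 9, 15, 17, 17, 24, 26).

6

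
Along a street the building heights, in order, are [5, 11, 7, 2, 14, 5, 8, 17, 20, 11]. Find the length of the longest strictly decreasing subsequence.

Let dp[i] be the longest strictly decreasing subsequence ending at i:
i:      1  2  3  4  5  6  7  8  9 10
a[i]:   5 11  7  2 14  5  8 17 20 11
dp:     1  1  2  3  1  3  2  1  1  2
Maximum is 3.

3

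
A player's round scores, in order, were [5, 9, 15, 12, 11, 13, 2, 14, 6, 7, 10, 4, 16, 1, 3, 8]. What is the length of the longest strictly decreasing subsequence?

6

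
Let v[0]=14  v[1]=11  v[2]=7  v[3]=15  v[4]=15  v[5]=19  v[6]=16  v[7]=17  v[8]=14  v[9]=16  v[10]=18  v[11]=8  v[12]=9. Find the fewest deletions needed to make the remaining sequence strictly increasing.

Fewest deletions = n − (longest strictly increasing subsequence).
Patience tails:
14 → extends → [14]
11 → replaces 14 → [11]
7 → replaces 11 → [7]
15 → extends → [7, 15]
15 → already a tail → [7, 15]
19 → extends → [7, 15, 19]
16 → replaces 19 → [7, 15, 16]
17 → extends → [7, 15, 16, 17]
14 → replaces 15 → [7, 14, 16, 17]
16 → already a tail → [7, 14, 16, 17]
18 → extends → [7, 14, 16, 17, 18]
8 → replaces 14 → [7, 8, 16, 17, 18]
9 → replaces 16 → [7, 8, 9, 17, 18]
Longest strictly increasing subsequence has length 5, so deletions = 13 − 5 = 8.

8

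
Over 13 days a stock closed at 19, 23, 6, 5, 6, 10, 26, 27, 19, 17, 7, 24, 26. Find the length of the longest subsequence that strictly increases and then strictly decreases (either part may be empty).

8

inc[i] = longest strictly increasing subsequence ending at i; dec[i] = longest strictly decreasing subsequence starting at i:
i:      1  2  3  4  5  6  7  8  9 10 11 12 13
a[i]:  19 23  6  5  6 10 26 27 19 17  7 24 26
inc:    1  2  1  1  2  3  4  5  4  4  3  5  6
dec:    3  4  2  1  1  2  4  4  3  2  1  1  1
Best peak at i=8 (value 27): inc=5, dec=4, length 5+4−1 = 8.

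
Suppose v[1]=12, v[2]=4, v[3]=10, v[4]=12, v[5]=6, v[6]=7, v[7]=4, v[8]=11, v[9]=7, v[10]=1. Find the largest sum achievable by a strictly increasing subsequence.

28

Let S[i] be the best sum of a strictly increasing subsequence ending at i:
i:      1  2  3  4  5  6  7  8  9 10
v[i]:  12  4 10 12  6  7  4 11  7  1
S:     12  4 14 26 10 17  4 28 17  1
Maximum is 28 (e.g. 4 + 6 + 7 + 11).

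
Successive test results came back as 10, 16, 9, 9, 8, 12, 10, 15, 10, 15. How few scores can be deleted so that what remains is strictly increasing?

Fewest deletions = n − (longest strictly increasing subsequence).
i:      1  2  3  4  5  6  7  8  9 10
a[i]:  10 16  9  9  8 12 10 15 10 15
dp:     1  2  1  1  1  2  2  3  2  3
max dp = 3, so deletions = 10 − 3 = 7.

7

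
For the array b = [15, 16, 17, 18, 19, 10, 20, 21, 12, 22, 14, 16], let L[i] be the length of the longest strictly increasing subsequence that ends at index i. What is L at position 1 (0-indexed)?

dp[i] = 1 + max{dp[j] : j<i, b[j]<b[i]} (or 1 if no such j):
i:      0  1  2  3  4  5  6  7  8  9 10 11
b[i]:  15 16 17 18 19 10 20 21 12 22 14 16
dp:     1  2  3  4  5  1  6  7  2  8  3  4
At index 1 the value is 2.

2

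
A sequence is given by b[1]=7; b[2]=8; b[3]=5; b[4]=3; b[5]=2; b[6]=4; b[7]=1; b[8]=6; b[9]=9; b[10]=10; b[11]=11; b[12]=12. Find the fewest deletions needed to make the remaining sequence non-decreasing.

Fewest deletions = n − (longest non-decreasing subsequence).
Patience tails:
7 → extends → [7]
8 → extends → [7, 8]
5 → replaces 7 → [5, 8]
3 → replaces 5 → [3, 8]
2 → replaces 3 → [2, 8]
4 → replaces 8 → [2, 4]
1 → replaces 2 → [1, 4]
6 → extends → [1, 4, 6]
9 → extends → [1, 4, 6, 9]
10 → extends → [1, 4, 6, 9, 10]
11 → extends → [1, 4, 6, 9, 10, 11]
12 → extends → [1, 4, 6, 9, 10, 11, 12]
Longest non-decreasing subsequence has length 7, so deletions = 12 − 7 = 5.

5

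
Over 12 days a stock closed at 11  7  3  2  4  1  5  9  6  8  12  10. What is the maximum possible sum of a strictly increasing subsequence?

Let S[i] be the best sum of a strictly increasing subsequence ending at i:
i:      1  2  3  4  5  6  7  8  9 10 11 12
a[i]:  11  7  3  2  4  1  5  9  6  8 12 10
S:     11  7  3  2  7  1 12 21 18 26 38 36
Maximum is 38 (e.g. 3 + 4 + 5 + 6 + 8 + 12).

38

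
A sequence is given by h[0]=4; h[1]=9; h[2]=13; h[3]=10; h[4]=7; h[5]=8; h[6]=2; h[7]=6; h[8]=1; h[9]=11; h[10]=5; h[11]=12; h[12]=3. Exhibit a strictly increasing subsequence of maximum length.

4, 9, 10, 11, 12

Patience tails give the LIS length; then backtrack through the dp parents:
4 → extends → [4]
9 → extends → [4, 9]
13 → extends → [4, 9, 13]
10 → replaces 13 → [4, 9, 10]
7 → replaces 9 → [4, 7, 10]
8 → replaces 10 → [4, 7, 8]
2 → replaces 4 → [2, 7, 8]
6 → replaces 7 → [2, 6, 8]
1 → replaces 2 → [1, 6, 8]
11 → extends → [1, 6, 8, 11]
5 → replaces 6 → [1, 5, 8, 11]
12 → extends → [1, 5, 8, 11, 12]
3 → replaces 5 → [1, 3, 8, 11, 12]
Length 5; one witness is 4, 9, 10, 11, 12.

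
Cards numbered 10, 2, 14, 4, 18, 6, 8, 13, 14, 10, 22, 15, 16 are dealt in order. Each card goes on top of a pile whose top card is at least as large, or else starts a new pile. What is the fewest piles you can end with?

Place each on the leftmost legal pile:
10 → new pile 1 (tops now [10])
2 → pile 1 (tops now [2])
14 → new pile 2 (tops now [2, 14])
4 → pile 2 (tops now [2, 4])
18 → new pile 3 (tops now [2, 4, 18])
6 → pile 3 (tops now [2, 4, 6])
8 → new pile 4 (tops now [2, 4, 6, 8])
13 → new pile 5 (tops now [2, 4, 6, 8, 13])
14 → new pile 6 (tops now [2, 4, 6, 8, 13, 14])
10 → pile 5 (tops now [2, 4, 6, 8, 10, 14])
22 → new pile 7 (tops now [2, 4, 6, 8, 10, 14, 22])
15 → pile 7 (tops now [2, 4, 6, 8, 10, 14, 15])
16 → new pile 8 (tops now [2, 4, 6, 8, 10, 14, 15, 16])
Eight piles.

8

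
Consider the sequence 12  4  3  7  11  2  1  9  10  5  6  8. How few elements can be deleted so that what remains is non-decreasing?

8

Fewest deletions = n − (longest non-decreasing subsequence).
i:      1  2  3  4  5  6  7  8  9 10 11 12
a[i]:  12  4  3  7 11  2  1  9 10  5  6  8
dp:     1  1  1  2  3  1  1  3  4  2  3  4
max dp = 4, so deletions = 12 − 4 = 8.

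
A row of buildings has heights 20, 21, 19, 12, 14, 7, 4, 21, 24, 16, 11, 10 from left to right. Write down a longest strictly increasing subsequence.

12, 14, 21, 24

Patience tails give the LIS length; then backtrack through the dp parents:
20 → extends → [20]
21 → extends → [20, 21]
19 → replaces 20 → [19, 21]
12 → replaces 19 → [12, 21]
14 → replaces 21 → [12, 14]
7 → replaces 12 → [7, 14]
4 → replaces 7 → [4, 14]
21 → extends → [4, 14, 21]
24 → extends → [4, 14, 21, 24]
16 → replaces 21 → [4, 14, 16, 24]
11 → replaces 14 → [4, 11, 16, 24]
10 → replaces 11 → [4, 10, 16, 24]
Length 4; one witness is 12, 14, 21, 24.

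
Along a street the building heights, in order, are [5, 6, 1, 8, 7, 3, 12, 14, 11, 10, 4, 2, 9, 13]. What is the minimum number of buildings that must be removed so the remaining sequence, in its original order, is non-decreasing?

9

Fewest deletions = n − (longest non-decreasing subsequence).
Patience tails:
5 → extends → [5]
6 → extends → [5, 6]
1 → replaces 5 → [1, 6]
8 → extends → [1, 6, 8]
7 → replaces 8 → [1, 6, 7]
3 → replaces 6 → [1, 3, 7]
12 → extends → [1, 3, 7, 12]
14 → extends → [1, 3, 7, 12, 14]
11 → replaces 12 → [1, 3, 7, 11, 14]
10 → replaces 11 → [1, 3, 7, 10, 14]
4 → replaces 7 → [1, 3, 4, 10, 14]
2 → replaces 3 → [1, 2, 4, 10, 14]
9 → replaces 10 → [1, 2, 4, 9, 14]
13 → replaces 14 → [1, 2, 4, 9, 13]
Longest non-decreasing subsequence has length 5, so deletions = 14 − 5 = 9.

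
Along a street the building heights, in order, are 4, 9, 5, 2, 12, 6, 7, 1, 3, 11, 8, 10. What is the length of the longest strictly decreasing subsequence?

4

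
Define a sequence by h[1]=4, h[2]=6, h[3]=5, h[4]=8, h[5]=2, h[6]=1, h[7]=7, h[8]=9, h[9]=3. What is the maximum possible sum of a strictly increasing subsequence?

27

Let S[i] be the best sum of a strictly increasing subsequence ending at i:
i:      1  2  3  4  5  6  7  8  9
h[i]:   4  6  5  8  2  1  7  9  3
S:      4 10  9 18  2  1 17 27  5
Maximum is 27 (e.g. 4 + 6 + 8 + 9).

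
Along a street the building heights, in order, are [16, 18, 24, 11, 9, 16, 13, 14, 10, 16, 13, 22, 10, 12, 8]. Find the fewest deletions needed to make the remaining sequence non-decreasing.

10

Fewest deletions = n − (longest non-decreasing subsequence).
i:      1  2  3  4  5  6  7  8  9 10 11 12 13 14 15
a[i]:  16 18 24 11  9 16 13 14 10 16 13 22 10 12  8
dp:     1  2  3  1  1  2  2  3  2  4  3  5  3  4  1
max dp = 5, so deletions = 15 − 5 = 10.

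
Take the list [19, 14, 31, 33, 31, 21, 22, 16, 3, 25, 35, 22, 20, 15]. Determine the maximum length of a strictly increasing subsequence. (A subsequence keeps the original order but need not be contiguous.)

5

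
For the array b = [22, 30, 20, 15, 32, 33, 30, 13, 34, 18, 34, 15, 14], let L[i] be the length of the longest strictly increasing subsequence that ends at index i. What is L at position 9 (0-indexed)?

2

dp[i] = 1 + max{dp[j] : j<i, b[j]<b[i]} (or 1 if no such j):
i:      0  1  2  3  4  5  6  7  8  9 10 11 12
b[i]:  22 30 20 15 32 33 30 13 34 18 34 15 14
dp:     1  2  1  1  3  4  2  1  5  2  5  2  2
At index 9 the value is 2.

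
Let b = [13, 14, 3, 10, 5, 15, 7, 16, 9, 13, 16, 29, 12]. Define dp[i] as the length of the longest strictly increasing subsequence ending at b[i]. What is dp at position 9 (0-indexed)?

dp[i] = 1 + max{dp[j] : j<i, b[j]<b[i]} (or 1 if no such j):
i:      0  1  2  3  4  5  6  7  8  9 10 11 12
b[i]:  13 14  3 10  5 15  7 16  9 13 16 29 12
dp:     1  2  1  2  2  3  3  4  4  5  6  7  5
At index 9 the value is 5.

5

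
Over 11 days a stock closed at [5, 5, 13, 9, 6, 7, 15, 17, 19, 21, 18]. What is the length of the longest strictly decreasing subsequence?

3

Let dp[i] be the longest strictly decreasing subsequence ending at i:
i:      1  2  3  4  5  6  7  8  9 10 11
a[i]:   5  5 13  9  6  7 15 17 19 21 18
dp:     1  1  1  2  3  3  1  1  1  1  2
Maximum is 3.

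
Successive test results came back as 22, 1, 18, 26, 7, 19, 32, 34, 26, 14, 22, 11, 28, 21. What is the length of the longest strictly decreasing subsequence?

4

Negate each value so 'decreasing' becomes 'increasing', then run patience tails on the negated sequence:
-22 → extends → [-22]
-1 → extends → [-22, -1]
-18 → replaces -1 → [-22, -18]
-26 → replaces -22 → [-26, -18]
-7 → extends → [-26, -18, -7]
-19 → replaces -18 → [-26, -19, -7]
-32 → replaces -26 → [-32, -19, -7]
-34 → replaces -32 → [-34, -19, -7]
-26 → replaces -19 → [-34, -26, -7]
-14 → replaces -7 → [-34, -26, -14]
-22 → replaces -14 → [-34, -26, -22]
-11 → extends → [-34, -26, -22, -11]
-28 → replaces -26 → [-34, -28, -22, -11]
-21 → replaces -11 → [-34, -28, -22, -21]
Four tails, so the longest strictly decreasing subsequence of the original has length 4.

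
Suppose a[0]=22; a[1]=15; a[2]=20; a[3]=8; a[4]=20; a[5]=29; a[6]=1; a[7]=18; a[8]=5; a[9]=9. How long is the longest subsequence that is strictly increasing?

3

Track the smallest tail for each achievable length (strict):
22 → extends → [22]
15 → replaces 22 → [15]
20 → extends → [15, 20]
8 → replaces 15 → [8, 20]
20 → already a tail → [8, 20]
29 → extends → [8, 20, 29]
1 → replaces 8 → [1, 20, 29]
18 → replaces 20 → [1, 18, 29]
5 → replaces 18 → [1, 5, 29]
9 → replaces 29 → [1, 5, 9]
Three tails, so the longest strictly increasing subsequence has length 3 (e.g. 15, 20, 29).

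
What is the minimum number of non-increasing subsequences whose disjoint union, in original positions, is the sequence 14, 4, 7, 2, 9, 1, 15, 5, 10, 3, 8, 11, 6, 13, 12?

Place each on the leftmost legal pile:
14 → new pile 1 (tops now [14])
4 → pile 1 (tops now [4])
7 → new pile 2 (tops now [4, 7])
2 → pile 1 (tops now [2, 7])
9 → new pile 3 (tops now [2, 7, 9])
1 → pile 1 (tops now [1, 7, 9])
15 → new pile 4 (tops now [1, 7, 9, 15])
5 → pile 2 (tops now [1, 5, 9, 15])
10 → pile 4 (tops now [1, 5, 9, 10])
3 → pile 2 (tops now [1, 3, 9, 10])
8 → pile 3 (tops now [1, 3, 8, 10])
11 → new pile 5 (tops now [1, 3, 8, 10, 11])
6 → pile 3 (tops now [1, 3, 6, 10, 11])
13 → new pile 6 (tops now [1, 3, 6, 10, 11, 13])
12 → pile 6 (tops now [1, 3, 6, 10, 11, 12])
Six piles.

6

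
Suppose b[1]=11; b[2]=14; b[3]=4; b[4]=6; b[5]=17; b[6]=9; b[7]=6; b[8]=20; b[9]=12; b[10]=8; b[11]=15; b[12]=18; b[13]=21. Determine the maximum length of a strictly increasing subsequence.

Track the smallest tail for each achievable length (strict):
11 → extends → [11]
14 → extends → [11, 14]
4 → replaces 11 → [4, 14]
6 → replaces 14 → [4, 6]
17 → extends → [4, 6, 17]
9 → replaces 17 → [4, 6, 9]
6 → already a tail → [4, 6, 9]
20 → extends → [4, 6, 9, 20]
12 → replaces 20 → [4, 6, 9, 12]
8 → replaces 9 → [4, 6, 8, 12]
15 → extends → [4, 6, 8, 12, 15]
18 → extends → [4, 6, 8, 12, 15, 18]
21 → extends → [4, 6, 8, 12, 15, 18, 21]
Seven tails, so the longest strictly increasing subsequence has length 7 (e.g. 4, 6, 9, 12, 15, 18, 21).

7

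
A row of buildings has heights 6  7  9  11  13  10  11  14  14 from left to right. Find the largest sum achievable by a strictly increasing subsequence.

60

Let S[i] be the best sum of a strictly increasing subsequence ending at i:
i:      1  2  3  4  5  6  7  8  9
a[i]:   6  7  9 11 13 10 11 14 14
S:      6 13 22 33 46 32 43 60 60
Maximum is 60 (e.g. 6 + 7 + 9 + 11 + 13 + 14).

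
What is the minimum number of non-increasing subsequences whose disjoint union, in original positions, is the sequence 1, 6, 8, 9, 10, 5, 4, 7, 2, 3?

5

The minimum number of non-increasing subsequences covering a sequence equals the length of its longest strictly increasing subsequence.
LIS length is 5 (e.g. 1, 6, 8, 9, 10), so 5 piles are needed.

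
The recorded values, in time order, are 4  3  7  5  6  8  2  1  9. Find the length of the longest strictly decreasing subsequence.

Let dp[i] be the longest strictly decreasing subsequence ending at i:
i:     1 2 3 4 5 6 7 8 9
a[i]:  4 3 7 5 6 8 2 1 9
dp:    1 2 1 2 2 1 3 4 1
Maximum is 4.

4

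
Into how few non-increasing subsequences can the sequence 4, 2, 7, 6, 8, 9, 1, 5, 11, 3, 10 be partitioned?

5

The minimum number of non-increasing subsequences covering a sequence equals the length of its longest strictly increasing subsequence.
LIS length is 5 (e.g. 4, 7, 8, 9, 11), so 5 piles are needed.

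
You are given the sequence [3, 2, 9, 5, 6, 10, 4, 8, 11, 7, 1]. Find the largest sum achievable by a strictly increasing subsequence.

Let S[i] be the best sum of a strictly increasing subsequence ending at i:
i:      1  2  3  4  5  6  7  8  9 10 11
a[i]:   3  2  9  5  6 10  4  8 11  7  1
S:      3  2 12  8 14 24  7 22 35 21  1
Maximum is 35 (e.g. 3 + 5 + 6 + 10 + 11).

35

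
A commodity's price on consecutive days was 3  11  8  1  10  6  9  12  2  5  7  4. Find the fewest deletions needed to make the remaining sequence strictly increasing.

8

Fewest deletions = n − (longest strictly increasing subsequence).
i:      1  2  3  4  5  6  7  8  9 10 11 12
a[i]:   3 11  8  1 10  6  9 12  2  5  7  4
dp:     1  2  2  1  3  2  3  4  2  3  4  3
max dp = 4, so deletions = 12 − 4 = 8.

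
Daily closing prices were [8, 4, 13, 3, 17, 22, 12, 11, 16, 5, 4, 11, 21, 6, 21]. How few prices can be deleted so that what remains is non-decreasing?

10

Fewest deletions = n − (longest non-decreasing subsequence).
i:      1  2  3  4  5  6  7  8  9 10 11 12 13 14 15
a[i]:   8  4 13  3 17 22 12 11 16  5  4 11 21  6 21
dp:     1  1  2  1  3  4  2  2  3  2  2  3  4  3  5
max dp = 5, so deletions = 15 − 5 = 10.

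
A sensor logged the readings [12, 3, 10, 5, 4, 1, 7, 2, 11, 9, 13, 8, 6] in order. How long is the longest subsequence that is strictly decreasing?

Let dp[i] be the longest strictly decreasing subsequence ending at i:
i:      1  2  3  4  5  6  7  8  9 10 11 12 13
a[i]:  12  3 10  5  4  1  7  2 11  9 13  8  6
dp:     1  2  2  3  4  5  3  5  2  3  1  4  5
Maximum is 5.

5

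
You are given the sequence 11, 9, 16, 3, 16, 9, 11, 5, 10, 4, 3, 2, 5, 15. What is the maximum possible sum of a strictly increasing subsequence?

Let S[i] be the best sum of a strictly increasing subsequence ending at i:
i:      1  2  3  4  5  6  7  8  9 10 11 12 13 14
a[i]:  11  9 16  3 16  9 11  5 10  4  3  2  5 15
S:     11  9 27  3 27 12 23  8 22  7  3  2 12 38
Maximum is 38 (e.g. 3 + 9 + 11 + 15).

38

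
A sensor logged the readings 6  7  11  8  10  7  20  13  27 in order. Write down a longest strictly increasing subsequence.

6, 7, 8, 10, 20, 27

Patience tails give the LIS length; then backtrack through the dp parents:
6 → extends → [6]
7 → extends → [6, 7]
11 → extends → [6, 7, 11]
8 → replaces 11 → [6, 7, 8]
10 → extends → [6, 7, 8, 10]
7 → already a tail → [6, 7, 8, 10]
20 → extends → [6, 7, 8, 10, 20]
13 → replaces 20 → [6, 7, 8, 10, 13]
27 → extends → [6, 7, 8, 10, 13, 27]
Length 6; one witness is 6, 7, 8, 10, 20, 27.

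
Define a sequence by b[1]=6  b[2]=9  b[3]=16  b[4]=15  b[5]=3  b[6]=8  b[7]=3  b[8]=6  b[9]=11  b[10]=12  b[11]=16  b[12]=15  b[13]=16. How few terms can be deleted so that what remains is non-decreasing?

6

Fewest deletions = n − (longest non-decreasing subsequence).
i:      1  2  3  4  5  6  7  8  9 10 11 12 13
b[i]:   6  9 16 15  3  8  3  6 11 12 16 15 16
dp:     1  2  3  3  1  2  2  3  4  5  6  6  7
max dp = 7, so deletions = 13 − 7 = 6.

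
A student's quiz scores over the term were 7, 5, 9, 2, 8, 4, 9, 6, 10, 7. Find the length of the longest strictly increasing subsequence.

4

Let dp[i] be the length of the longest such subsequence ending at index i:
i:      1  2  3  4  5  6  7  8  9 10
a[i]:   7  5  9  2  8  4  9  6 10  7
dp:     1  1  2  1  2  2  3  3  4  4
Maximum dp value is 4.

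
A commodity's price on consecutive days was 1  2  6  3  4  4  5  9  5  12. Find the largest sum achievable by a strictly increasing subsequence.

Let S[i] be the best sum of a strictly increasing subsequence ending at i:
i:      1  2  3  4  5  6  7  8  9 10
a[i]:   1  2  6  3  4  4  5  9  5 12
S:      1  3  9  6 10 10 15 24 15 36
Maximum is 36 (e.g. 1 + 2 + 3 + 4 + 5 + 9 + 12).

36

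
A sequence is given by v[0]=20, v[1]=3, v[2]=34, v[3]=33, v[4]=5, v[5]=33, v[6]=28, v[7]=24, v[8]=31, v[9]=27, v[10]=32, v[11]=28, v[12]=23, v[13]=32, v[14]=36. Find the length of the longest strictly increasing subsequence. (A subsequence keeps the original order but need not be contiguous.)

7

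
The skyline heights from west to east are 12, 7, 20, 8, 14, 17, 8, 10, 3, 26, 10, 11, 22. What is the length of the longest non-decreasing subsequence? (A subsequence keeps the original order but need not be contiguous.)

7

Let dp[i] be the length of the longest such subsequence ending at index i:
i:      1  2  3  4  5  6  7  8  9 10 11 12 13
a[i]:  12  7 20  8 14 17  8 10  3 26 10 11 22
dp:     1  1  2  2  3  4  3  4  1  5  5  6  7
Maximum dp value is 7.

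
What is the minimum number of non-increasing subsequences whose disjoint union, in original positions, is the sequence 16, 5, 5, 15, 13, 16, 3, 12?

Place each on the leftmost legal pile:
16 → new pile 1 (tops now [16])
5 → pile 1 (tops now [5])
5 → pile 1 (tops now [5])
15 → new pile 2 (tops now [5, 15])
13 → pile 2 (tops now [5, 13])
16 → new pile 3 (tops now [5, 13, 16])
3 → pile 1 (tops now [3, 13, 16])
12 → pile 2 (tops now [3, 12, 16])
Three piles.

3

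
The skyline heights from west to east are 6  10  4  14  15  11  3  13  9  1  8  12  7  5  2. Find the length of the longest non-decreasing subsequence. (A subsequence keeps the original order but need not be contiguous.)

Let dp[i] be the length of the longest such subsequence ending at index i:
i:      1  2  3  4  5  6  7  8  9 10 11 12 13 14 15
a[i]:   6 10  4 14 15 11  3 13  9  1  8 12  7  5  2
dp:     1  2  1  3  4  3  1  4  2  1  2  4  2  2  2
Maximum dp value is 4.

4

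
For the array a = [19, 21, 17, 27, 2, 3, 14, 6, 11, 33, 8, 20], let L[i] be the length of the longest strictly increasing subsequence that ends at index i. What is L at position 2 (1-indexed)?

dp[i] = 1 + max{dp[j] : j<i, a[j]<a[i]} (or 1 if no such j):
i:      1  2  3  4  5  6  7  8  9 10 11 12
a[i]:  19 21 17 27  2  3 14  6 11 33  8 20
dp:     1  2  1  3  1  2  3  3  4  5  4  5
At index 2 the value is 2.

2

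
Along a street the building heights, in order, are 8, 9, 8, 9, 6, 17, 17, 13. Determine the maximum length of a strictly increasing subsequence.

3

Let dp[i] be the length of the longest such subsequence ending at index i:
i:      1  2  3  4  5  6  7  8
a[i]:   8  9  8  9  6 17 17 13
dp:     1  2  1  2  1  3  3  3
Maximum dp value is 3.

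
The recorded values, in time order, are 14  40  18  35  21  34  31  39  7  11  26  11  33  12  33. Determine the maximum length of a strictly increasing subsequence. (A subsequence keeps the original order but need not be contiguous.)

5

Track the smallest tail for each achievable length (strict):
14 → extends → [14]
40 → extends → [14, 40]
18 → replaces 40 → [14, 18]
35 → extends → [14, 18, 35]
21 → replaces 35 → [14, 18, 21]
34 → extends → [14, 18, 21, 34]
31 → replaces 34 → [14, 18, 21, 31]
39 → extends → [14, 18, 21, 31, 39]
7 → replaces 14 → [7, 18, 21, 31, 39]
11 → replaces 18 → [7, 11, 21, 31, 39]
26 → replaces 31 → [7, 11, 21, 26, 39]
11 → already a tail → [7, 11, 21, 26, 39]
33 → replaces 39 → [7, 11, 21, 26, 33]
12 → replaces 21 → [7, 11, 12, 26, 33]
33 → already a tail → [7, 11, 12, 26, 33]
Five tails, so the longest strictly increasing subsequence has length 5 (e.g. 14, 18, 21, 34, 39).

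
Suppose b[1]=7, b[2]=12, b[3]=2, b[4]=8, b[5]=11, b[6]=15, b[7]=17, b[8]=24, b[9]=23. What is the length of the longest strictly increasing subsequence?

Let dp[i] be the length of the longest such subsequence ending at index i:
i:      1  2  3  4  5  6  7  8  9
b[i]:   7 12  2  8 11 15 17 24 23
dp:     1  2  1  2  3  4  5  6  6
Maximum dp value is 6.

6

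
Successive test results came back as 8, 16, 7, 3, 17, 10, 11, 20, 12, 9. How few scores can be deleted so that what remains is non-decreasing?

Fewest deletions = n − (longest non-decreasing subsequence).
i:      1  2  3  4  5  6  7  8  9 10
a[i]:   8 16  7  3 17 10 11 20 12  9
dp:     1  2  1  1  3  2  3  4  4  2
max dp = 4, so deletions = 10 − 4 = 6.

6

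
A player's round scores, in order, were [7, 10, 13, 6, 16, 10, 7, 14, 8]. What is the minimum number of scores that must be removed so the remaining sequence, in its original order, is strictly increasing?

5

Fewest deletions = n − (longest strictly increasing subsequence).
Patience tails:
7 → extends → [7]
10 → extends → [7, 10]
13 → extends → [7, 10, 13]
6 → replaces 7 → [6, 10, 13]
16 → extends → [6, 10, 13, 16]
10 → already a tail → [6, 10, 13, 16]
7 → replaces 10 → [6, 7, 13, 16]
14 → replaces 16 → [6, 7, 13, 14]
8 → replaces 13 → [6, 7, 8, 14]
Longest strictly increasing subsequence has length 4, so deletions = 9 − 4 = 5.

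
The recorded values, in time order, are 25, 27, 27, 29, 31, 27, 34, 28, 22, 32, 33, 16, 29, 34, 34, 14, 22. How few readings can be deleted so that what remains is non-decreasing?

Fewest deletions = n − (longest non-decreasing subsequence).
i:      1  2  3  4  5  6  7  8  9 10 11 12 13 14 15 16 17
a[i]:  25 27 27 29 31 27 34 28 22 32 33 16 29 34 34 14 22
dp:     1  2  3  4  5  4  6  5  1  6  7  1  6  8  9  1  2
max dp = 9, so deletions = 17 − 9 = 8.

8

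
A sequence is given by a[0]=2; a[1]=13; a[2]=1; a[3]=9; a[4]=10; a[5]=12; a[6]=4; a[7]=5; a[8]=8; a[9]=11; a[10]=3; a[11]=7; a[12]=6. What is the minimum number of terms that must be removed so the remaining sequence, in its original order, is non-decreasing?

8

Fewest deletions = n − (longest non-decreasing subsequence).
Patience tails:
2 → extends → [2]
13 → extends → [2, 13]
1 → replaces 2 → [1, 13]
9 → replaces 13 → [1, 9]
10 → extends → [1, 9, 10]
12 → extends → [1, 9, 10, 12]
4 → replaces 9 → [1, 4, 10, 12]
5 → replaces 10 → [1, 4, 5, 12]
8 → replaces 12 → [1, 4, 5, 8]
11 → extends → [1, 4, 5, 8, 11]
3 → replaces 4 → [1, 3, 5, 8, 11]
7 → replaces 8 → [1, 3, 5, 7, 11]
6 → replaces 7 → [1, 3, 5, 6, 11]
Longest non-decreasing subsequence has length 5, so deletions = 13 − 5 = 8.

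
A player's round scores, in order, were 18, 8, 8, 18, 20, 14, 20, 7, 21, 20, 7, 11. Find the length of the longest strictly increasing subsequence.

4

Let dp[i] be the length of the longest such subsequence ending at index i:
i:      1  2  3  4  5  6  7  8  9 10 11 12
a[i]:  18  8  8 18 20 14 20  7 21 20  7 11
dp:     1  1  1  2  3  2  3  1  4  3  1  2
Maximum dp value is 4.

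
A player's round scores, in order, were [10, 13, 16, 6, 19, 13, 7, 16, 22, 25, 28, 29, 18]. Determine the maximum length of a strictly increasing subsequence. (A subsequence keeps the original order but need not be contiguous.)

8

Let dp[i] be the length of the longest such subsequence ending at index i:
i:      1  2  3  4  5  6  7  8  9 10 11 12 13
a[i]:  10 13 16  6 19 13  7 16 22 25 28 29 18
dp:     1  2  3  1  4  2  2  3  5  6  7  8  4
Maximum dp value is 8.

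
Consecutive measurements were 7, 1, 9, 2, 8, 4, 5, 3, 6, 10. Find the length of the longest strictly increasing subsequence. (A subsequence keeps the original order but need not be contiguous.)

Track the smallest tail for each achievable length (strict):
7 → extends → [7]
1 → replaces 7 → [1]
9 → extends → [1, 9]
2 → replaces 9 → [1, 2]
8 → extends → [1, 2, 8]
4 → replaces 8 → [1, 2, 4]
5 → extends → [1, 2, 4, 5]
3 → replaces 4 → [1, 2, 3, 5]
6 → extends → [1, 2, 3, 5, 6]
10 → extends → [1, 2, 3, 5, 6, 10]
Six tails, so the longest strictly increasing subsequence has length 6 (e.g. 1, 2, 4, 5, 6, 10).

6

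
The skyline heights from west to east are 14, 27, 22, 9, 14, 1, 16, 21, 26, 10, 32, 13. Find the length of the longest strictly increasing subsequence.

6

Track the smallest tail for each achievable length (strict):
14 → extends → [14]
27 → extends → [14, 27]
22 → replaces 27 → [14, 22]
9 → replaces 14 → [9, 22]
14 → replaces 22 → [9, 14]
1 → replaces 9 → [1, 14]
16 → extends → [1, 14, 16]
21 → extends → [1, 14, 16, 21]
26 → extends → [1, 14, 16, 21, 26]
10 → replaces 14 → [1, 10, 16, 21, 26]
32 → extends → [1, 10, 16, 21, 26, 32]
13 → replaces 16 → [1, 10, 13, 21, 26, 32]
Six tails, so the longest strictly increasing subsequence has length 6 (e.g. 9, 14, 16, 21, 26, 32).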